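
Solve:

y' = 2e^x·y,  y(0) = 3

General solution: y = Ce^(2e^x)
Applying IC y(0) = 3:
Particular solution: y = 3e^(2(e^x - 1))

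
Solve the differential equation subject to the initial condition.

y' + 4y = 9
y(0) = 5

General solution: y = 9/4 + Ce^(-4x)
Applying y(0) = 5: C = 5 - 9/4 = 11/4
Particular solution: y = 9/4 + (11/4)e^(-4x)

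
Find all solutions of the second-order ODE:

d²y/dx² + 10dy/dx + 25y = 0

Characteristic equation: r² + 10r + 25 = 0
Factored: (r + 5)² = 0
Repeated root: r = -5
General solution: y = (C₁ + C₂x)e^(-5x)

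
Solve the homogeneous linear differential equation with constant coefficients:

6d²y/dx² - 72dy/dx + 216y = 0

Characteristic equation: 6r² - 72r + 216 = 0
Divide by 6: r² - 12r + 36 = 0
Factored: (r - 6)² = 0
Repeated root: r = 6
General solution: y = (C₁ + C₂x)e^(6x)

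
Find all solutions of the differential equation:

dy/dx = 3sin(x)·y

Separating variables and integrating:
ln|y| = -3cos(x) + C

General solution: y = Ce^(-3cos(x))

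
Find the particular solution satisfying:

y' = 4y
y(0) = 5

General solution: y = Ce^(4x)
Applying IC y(0) = 5:
Particular solution: y = 5e^(4x)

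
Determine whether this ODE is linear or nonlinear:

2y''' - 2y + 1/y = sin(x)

Nonlinear (1/y term)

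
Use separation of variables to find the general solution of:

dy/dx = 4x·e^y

Separating variables and integrating:
-e^(-y) = 2x² + C

General solution: y = -ln(C - 2x²)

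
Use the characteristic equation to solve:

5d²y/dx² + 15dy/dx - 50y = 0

Characteristic equation: 5r² + 15r - 50 = 0
Divide by 5: r² + 3r - 10 = 0
Roots: r = 2, -5 (distinct real)
General solution: y = C₁e^(2x) + C₂e^(-5x)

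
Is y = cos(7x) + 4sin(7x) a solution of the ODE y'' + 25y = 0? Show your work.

Verification:
y'' = -49cos(7x) - 196sin(7x)
y'' + 25y ≠ 0 (frequency mismatch: got 49 instead of 25)

No, it is not a solution.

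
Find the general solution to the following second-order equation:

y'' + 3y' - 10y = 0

Characteristic equation: r² + 3r - 10 = 0
Roots: r = 2, -5 (distinct real)
General solution: y = C₁e^(2x) + C₂e^(-5x)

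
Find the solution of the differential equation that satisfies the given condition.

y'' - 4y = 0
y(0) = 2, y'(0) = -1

General solution: y = C₁e^(2x) + C₂e^(-2x)
Applying ICs: C₁ = 3/4, C₂ = 5/4
Particular solution: y = (3/4)e^(2x) + (5/4)e^(-2x)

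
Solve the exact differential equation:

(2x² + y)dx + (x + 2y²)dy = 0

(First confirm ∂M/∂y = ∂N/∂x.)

Verify exactness: ∂M/∂y = ∂N/∂x ✓
Find F(x,y) such that ∂F/∂x = M, ∂F/∂y = N
Solution: 2x³/3 + xy + 2y³/3 = C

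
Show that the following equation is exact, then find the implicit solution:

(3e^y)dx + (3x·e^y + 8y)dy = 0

Verify exactness: ∂M/∂y = ∂N/∂x ✓
Find F(x,y) such that ∂F/∂x = M, ∂F/∂y = N
Solution: 3x·e^y + 4y² = C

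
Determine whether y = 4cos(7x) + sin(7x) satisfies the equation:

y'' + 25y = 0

Verification:
y'' = -196cos(7x) - 49sin(7x)
y'' + 25y ≠ 0 (frequency mismatch: got 49 instead of 25)

No, it is not a solution.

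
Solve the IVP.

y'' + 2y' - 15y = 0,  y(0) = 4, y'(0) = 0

General solution: y = C₁e^(3x) + C₂e^(-5x)
Applying ICs: C₁ = 5/2, C₂ = 3/2
Particular solution: y = (5/2)e^(3x) + (3/2)e^(-5x)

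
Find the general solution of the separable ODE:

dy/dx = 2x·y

Separating variables and integrating:
ln|y| = x^2 + C

General solution: y = Ce^(x^2)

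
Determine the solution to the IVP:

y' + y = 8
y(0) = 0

General solution: y = 8 + Ce^(-x)
Applying y(0) = 0: C = 0 - 8 = -8
Particular solution: y = 8 - 8e^(-x)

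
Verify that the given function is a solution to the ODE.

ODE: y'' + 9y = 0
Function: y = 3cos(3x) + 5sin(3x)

Verification:
y'' = -27cos(3x) - 45sin(3x)
y'' + 9y = 0 ✓

Yes, it is a solution.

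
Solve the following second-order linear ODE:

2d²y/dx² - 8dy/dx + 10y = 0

Characteristic equation: 2r² - 8r + 10 = 0
Divide by 2: r² - 4r + 5 = 0
Roots: r = 2 ± i (complex conjugates)
General solution: y = e^(2x)(C₁cos(x) + C₂sin(x))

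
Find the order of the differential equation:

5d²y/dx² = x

The order is 2 (highest derivative is of order 2).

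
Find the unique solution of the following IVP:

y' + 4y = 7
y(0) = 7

General solution: y = 7/4 + Ce^(-4x)
Applying y(0) = 7: C = 7 - 7/4 = 21/4
Particular solution: y = 7/4 + (21/4)e^(-4x)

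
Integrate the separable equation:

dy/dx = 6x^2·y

Separating variables and integrating:
ln|y| = 2x^3 + C

General solution: y = Ce^(2x^3)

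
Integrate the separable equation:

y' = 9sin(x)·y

Separating variables and integrating:
ln|y| = -9cos(x) + C

General solution: y = Ce^(-9cos(x))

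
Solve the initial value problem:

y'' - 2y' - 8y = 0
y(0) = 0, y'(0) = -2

General solution: y = C₁e^(4x) + C₂e^(-2x)
Applying ICs: C₁ = -1/3, C₂ = 1/3
Particular solution: y = -(1/3)e^(4x) + (1/3)e^(-2x)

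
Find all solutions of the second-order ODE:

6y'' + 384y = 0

Characteristic equation: 6r² + 384 = 0
Divide by 6: r² + 64 = 0
Roots: r = ±8i (complex conjugates)
General solution: y = C₁cos(8x) + C₂sin(8x)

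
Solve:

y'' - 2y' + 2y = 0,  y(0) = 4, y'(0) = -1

General solution: y = e^x(C₁cos(x) + C₂sin(x))
Complex roots r = 1 ± i
Applying ICs: C₁ = 4, C₂ = -5
Particular solution: y = e^x(4cos(x) - 5sin(x))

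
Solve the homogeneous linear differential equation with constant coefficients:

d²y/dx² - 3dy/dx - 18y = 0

Characteristic equation: r² - 3r - 18 = 0
Roots: r = 6, -3 (distinct real)
General solution: y = C₁e^(6x) + C₂e^(-3x)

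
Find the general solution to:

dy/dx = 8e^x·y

Separating variables and integrating:
ln|y| = 8e^x + C

General solution: y = Ce^(8e^x)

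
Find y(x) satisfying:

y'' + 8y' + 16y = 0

Characteristic equation: r² + 8r + 16 = 0
Factored: (r + 4)² = 0
Repeated root: r = -4
General solution: y = (C₁ + C₂x)e^(-4x)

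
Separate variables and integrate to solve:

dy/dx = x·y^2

Separating variables and integrating:
-1/y = x^2/2 + C

General solution: y^-1 = (-1/2)x^2 + C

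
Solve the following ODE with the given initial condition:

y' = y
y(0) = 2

General solution: y = Ce^x
Applying IC y(0) = 2:
Particular solution: y = 2e^x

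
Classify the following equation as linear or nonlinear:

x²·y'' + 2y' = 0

Linear (y and its derivatives appear to the first power only, no products of y terms)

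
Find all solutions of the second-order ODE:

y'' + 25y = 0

Characteristic equation: r² + 25 = 0
Roots: r = ±5i (complex conjugates)
General solution: y = C₁cos(5x) + C₂sin(5x)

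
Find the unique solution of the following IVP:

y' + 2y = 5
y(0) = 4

General solution: y = 5/2 + Ce^(-2x)
Applying y(0) = 4: C = 4 - 5/2 = 3/2
Particular solution: y = 5/2 + (3/2)e^(-2x)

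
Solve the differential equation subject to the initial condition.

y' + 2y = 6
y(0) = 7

General solution: y = 3 + Ce^(-2x)
Applying y(0) = 7: C = 7 - 3 = 4
Particular solution: y = 3 + 4e^(-2x)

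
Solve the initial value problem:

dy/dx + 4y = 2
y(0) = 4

General solution: y = 1/2 + Ce^(-4x)
Applying y(0) = 4: C = 4 - 1/2 = 7/2
Particular solution: y = 1/2 + (7/2)e^(-4x)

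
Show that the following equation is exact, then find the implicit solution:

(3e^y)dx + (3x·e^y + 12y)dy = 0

Verify exactness: ∂M/∂y = ∂N/∂x ✓
Find F(x,y) such that ∂F/∂x = M, ∂F/∂y = N
Solution: 3x·e^y + 6y² = C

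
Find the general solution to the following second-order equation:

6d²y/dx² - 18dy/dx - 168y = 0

Characteristic equation: 6r² - 18r - 168 = 0
Divide by 6: r² - 3r - 28 = 0
Roots: r = 7, -4 (distinct real)
General solution: y = C₁e^(7x) + C₂e^(-4x)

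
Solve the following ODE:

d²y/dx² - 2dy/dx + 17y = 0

Characteristic equation: r² - 2r + 17 = 0
Roots: r = 1 ± 4i (complex conjugates)
General solution: y = e^x(C₁cos(4x) + C₂sin(4x))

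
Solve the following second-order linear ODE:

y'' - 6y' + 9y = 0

Characteristic equation: r² - 6r + 9 = 0
Factored: (r - 3)² = 0
Repeated root: r = 3
General solution: y = (C₁ + C₂x)e^(3x)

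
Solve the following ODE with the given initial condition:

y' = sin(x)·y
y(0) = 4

General solution: y = Ce^(-cos(x))
Applying IC y(0) = 4:
Particular solution: y = 4e^(1-cos(x))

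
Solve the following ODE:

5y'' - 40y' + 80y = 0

Characteristic equation: 5r² - 40r + 80 = 0
Divide by 5: r² - 8r + 16 = 0
Factored: (r - 4)² = 0
Repeated root: r = 4
General solution: y = (C₁ + C₂x)e^(4x)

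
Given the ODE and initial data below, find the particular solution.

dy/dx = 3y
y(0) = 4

General solution: y = Ce^(3x)
Applying IC y(0) = 4:
Particular solution: y = 4e^(3x)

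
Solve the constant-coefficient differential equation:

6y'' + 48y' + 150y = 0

Characteristic equation: 6r² + 48r + 150 = 0
Divide by 6: r² + 8r + 25 = 0
Roots: r = -4 ± 3i (complex conjugates)
General solution: y = e^(-4x)(C₁cos(3x) + C₂sin(3x))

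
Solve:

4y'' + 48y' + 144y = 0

Characteristic equation: 4r² + 48r + 144 = 0
Divide by 4: r² + 12r + 36 = 0
Factored: (r + 6)² = 0
Repeated root: r = -6
General solution: y = (C₁ + C₂x)e^(-6x)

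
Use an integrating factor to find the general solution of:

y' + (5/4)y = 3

Using integrating factor method:

General solution: y = 12/5 + Ce^(-5x/4)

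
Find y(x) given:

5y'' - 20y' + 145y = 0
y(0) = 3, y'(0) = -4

General solution: y = e^(2x)(C₁cos(5x) + C₂sin(5x))
Complex roots r = 2 ± 5i
Applying ICs: C₁ = 3, C₂ = -2
Particular solution: y = e^(2x)(3cos(5x) - 2sin(5x))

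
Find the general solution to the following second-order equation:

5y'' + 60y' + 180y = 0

Characteristic equation: 5r² + 60r + 180 = 0
Divide by 5: r² + 12r + 36 = 0
Factored: (r + 6)² = 0
Repeated root: r = -6
General solution: y = (C₁ + C₂x)e^(-6x)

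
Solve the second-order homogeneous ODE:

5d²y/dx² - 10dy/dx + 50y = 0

Characteristic equation: 5r² - 10r + 50 = 0
Divide by 5: r² - 2r + 10 = 0
Roots: r = 1 ± 3i (complex conjugates)
General solution: y = e^x(C₁cos(3x) + C₂sin(3x))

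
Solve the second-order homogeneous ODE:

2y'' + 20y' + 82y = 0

Characteristic equation: 2r² + 20r + 82 = 0
Divide by 2: r² + 10r + 41 = 0
Roots: r = -5 ± 4i (complex conjugates)
General solution: y = e^(-5x)(C₁cos(4x) + C₂sin(4x))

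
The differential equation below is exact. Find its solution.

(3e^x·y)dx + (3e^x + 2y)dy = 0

Verify exactness: ∂M/∂y = ∂N/∂x ✓
Find F(x,y) such that ∂F/∂x = M, ∂F/∂y = N
Solution: 3e^x·y + y² = C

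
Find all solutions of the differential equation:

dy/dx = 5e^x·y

Separating variables and integrating:
ln|y| = 5e^x + C

General solution: y = Ce^(5e^x)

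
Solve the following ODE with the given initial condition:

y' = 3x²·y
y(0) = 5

General solution: y = Ce^(x³)
Applying IC y(0) = 5:
Particular solution: y = 5e^(x³)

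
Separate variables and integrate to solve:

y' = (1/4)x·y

Separating variables and integrating:
ln|y| = x^2/8 + C

General solution: y = Ce^(x^2/8)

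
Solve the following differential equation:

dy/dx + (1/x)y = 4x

Using integrating factor method:

General solution: y = (4/3)x^2 + C/x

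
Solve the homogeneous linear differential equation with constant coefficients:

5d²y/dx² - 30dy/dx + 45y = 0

Characteristic equation: 5r² - 30r + 45 = 0
Divide by 5: r² - 6r + 9 = 0
Factored: (r - 3)² = 0
Repeated root: r = 3
General solution: y = (C₁ + C₂x)e^(3x)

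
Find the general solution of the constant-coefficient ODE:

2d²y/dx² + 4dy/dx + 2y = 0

Characteristic equation: 2r² + 4r + 2 = 0
Divide by 2: r² + 2r + 1 = 0
Factored: (r + 1)² = 0
Repeated root: r = -1
General solution: y = (C₁ + C₂x)e^(-x)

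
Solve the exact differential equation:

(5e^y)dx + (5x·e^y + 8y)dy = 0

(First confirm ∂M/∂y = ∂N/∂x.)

Verify exactness: ∂M/∂y = ∂N/∂x ✓
Find F(x,y) such that ∂F/∂x = M, ∂F/∂y = N
Solution: 5x·e^y + 4y² = C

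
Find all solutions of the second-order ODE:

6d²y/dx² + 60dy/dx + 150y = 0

Characteristic equation: 6r² + 60r + 150 = 0
Divide by 6: r² + 10r + 25 = 0
Factored: (r + 5)² = 0
Repeated root: r = -5
General solution: y = (C₁ + C₂x)e^(-5x)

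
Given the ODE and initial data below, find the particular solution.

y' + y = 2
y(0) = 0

General solution: y = 2 + Ce^(-x)
Applying y(0) = 0: C = 0 - 2 = -2
Particular solution: y = 2 - 2e^(-x)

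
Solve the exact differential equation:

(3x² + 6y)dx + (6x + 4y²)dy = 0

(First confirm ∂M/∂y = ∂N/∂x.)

Verify exactness: ∂M/∂y = ∂N/∂x ✓
Find F(x,y) such that ∂F/∂x = M, ∂F/∂y = N
Solution: x³ + 6xy + 4y³/3 = C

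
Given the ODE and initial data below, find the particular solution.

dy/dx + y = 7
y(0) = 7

General solution: y = 7 + Ce^(-x)
Applying y(0) = 7: C = 7 - 7 = 0
Particular solution: y = 7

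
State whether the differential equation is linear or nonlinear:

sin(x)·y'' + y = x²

Linear (y and its derivatives appear to the first power only, no products of y terms)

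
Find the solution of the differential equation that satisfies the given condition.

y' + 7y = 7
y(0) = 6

General solution: y = 1 + Ce^(-7x)
Applying y(0) = 6: C = 6 - 1 = 5
Particular solution: y = 1 + 5e^(-7x)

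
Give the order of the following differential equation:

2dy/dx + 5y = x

The order is 1 (highest derivative is of order 1).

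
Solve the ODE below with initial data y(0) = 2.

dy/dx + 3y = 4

General solution: y = 4/3 + Ce^(-3x)
Applying y(0) = 2: C = 2 - 4/3 = 2/3
Particular solution: y = 4/3 + (2/3)e^(-3x)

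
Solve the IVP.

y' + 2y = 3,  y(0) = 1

General solution: y = 3/2 + Ce^(-2x)
Applying y(0) = 1: C = 1 - 3/2 = -1/2
Particular solution: y = 3/2 - (1/2)e^(-2x)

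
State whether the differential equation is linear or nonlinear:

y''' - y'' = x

Linear (y and its derivatives appear to the first power only, no products of y terms)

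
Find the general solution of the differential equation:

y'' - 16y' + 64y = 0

Characteristic equation: r² - 16r + 64 = 0
Factored: (r - 8)² = 0
Repeated root: r = 8
General solution: y = (C₁ + C₂x)e^(8x)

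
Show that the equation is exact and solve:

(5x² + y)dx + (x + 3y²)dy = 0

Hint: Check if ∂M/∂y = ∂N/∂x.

Verify exactness: ∂M/∂y = ∂N/∂x ✓
Find F(x,y) such that ∂F/∂x = M, ∂F/∂y = N
Solution: 5x³/3 + xy + y³ = C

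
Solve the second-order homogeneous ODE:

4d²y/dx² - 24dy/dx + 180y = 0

Characteristic equation: 4r² - 24r + 180 = 0
Divide by 4: r² - 6r + 45 = 0
Roots: r = 3 ± 6i (complex conjugates)
General solution: y = e^(3x)(C₁cos(6x) + C₂sin(6x))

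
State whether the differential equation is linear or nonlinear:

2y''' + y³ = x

Nonlinear (y³ term)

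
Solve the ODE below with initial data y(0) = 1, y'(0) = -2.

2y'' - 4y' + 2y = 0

General solution: y = (C₁ + C₂x)e^x
Repeated root r = 1
Applying ICs: C₁ = 1, C₂ = -3
Particular solution: y = (1 - 3x)e^x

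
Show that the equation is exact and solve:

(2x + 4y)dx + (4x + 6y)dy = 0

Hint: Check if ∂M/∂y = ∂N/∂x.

Verify exactness: ∂M/∂y = ∂N/∂x ✓
Find F(x,y) such that ∂F/∂x = M, ∂F/∂y = N
Solution: x² + 4xy + 3y² = C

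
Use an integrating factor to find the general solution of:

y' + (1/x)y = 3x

Using integrating factor method:

General solution: y = x^2 + C/x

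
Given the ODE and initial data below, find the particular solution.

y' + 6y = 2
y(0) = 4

General solution: y = 1/3 + Ce^(-6x)
Applying y(0) = 4: C = 4 - 1/3 = 11/3
Particular solution: y = 1/3 + (11/3)e^(-6x)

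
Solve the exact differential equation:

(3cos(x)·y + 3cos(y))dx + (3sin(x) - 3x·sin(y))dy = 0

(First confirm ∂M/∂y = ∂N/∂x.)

Verify exactness: ∂M/∂y = ∂N/∂x ✓
Find F(x,y) such that ∂F/∂x = M, ∂F/∂y = N
Solution: 3sin(x)·y + 3x·cos(y) = C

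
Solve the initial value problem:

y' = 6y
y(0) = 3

General solution: y = Ce^(6x)
Applying IC y(0) = 3:
Particular solution: y = 3e^(6x)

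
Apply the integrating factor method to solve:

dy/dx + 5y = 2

Using integrating factor method:

General solution: y = 2/5 + Ce^(-5x)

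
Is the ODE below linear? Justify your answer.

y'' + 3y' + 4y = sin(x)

Yes. Linear (y and its derivatives appear to the first power only, no products of y terms)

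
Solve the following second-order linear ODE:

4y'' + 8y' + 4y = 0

Characteristic equation: 4r² + 8r + 4 = 0
Divide by 4: r² + 2r + 1 = 0
Factored: (r + 1)² = 0
Repeated root: r = -1
General solution: y = (C₁ + C₂x)e^(-x)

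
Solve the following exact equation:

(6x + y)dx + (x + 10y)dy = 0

Verify exactness: ∂M/∂y = ∂N/∂x ✓
Find F(x,y) such that ∂F/∂x = M, ∂F/∂y = N
Solution: 3x² + xy + 5y² = C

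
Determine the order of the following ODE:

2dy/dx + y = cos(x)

The order is 1 (highest derivative is of order 1).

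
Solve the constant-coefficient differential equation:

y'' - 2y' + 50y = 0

Characteristic equation: r² - 2r + 50 = 0
Roots: r = 1 ± 7i (complex conjugates)
General solution: y = e^x(C₁cos(7x) + C₂sin(7x))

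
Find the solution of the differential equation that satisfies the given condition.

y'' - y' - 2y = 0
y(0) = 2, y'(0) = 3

General solution: y = C₁e^(2x) + C₂e^(-x)
Applying ICs: C₁ = 5/3, C₂ = 1/3
Particular solution: y = (5/3)e^(2x) + (1/3)e^(-x)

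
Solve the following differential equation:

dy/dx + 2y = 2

Using integrating factor method:

General solution: y = 1 + Ce^(-2x)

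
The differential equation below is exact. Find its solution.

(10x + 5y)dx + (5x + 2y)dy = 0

Verify exactness: ∂M/∂y = ∂N/∂x ✓
Find F(x,y) such that ∂F/∂x = M, ∂F/∂y = N
Solution: 5x² + 5xy + y² = C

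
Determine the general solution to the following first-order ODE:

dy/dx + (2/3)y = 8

Using integrating factor method:

General solution: y = 12 + Ce^(-2x/3)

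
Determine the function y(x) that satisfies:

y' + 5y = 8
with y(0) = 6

General solution: y = 8/5 + Ce^(-5x)
Applying y(0) = 6: C = 6 - 8/5 = 22/5
Particular solution: y = 8/5 + (22/5)e^(-5x)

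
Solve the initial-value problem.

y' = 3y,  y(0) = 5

General solution: y = Ce^(3x)
Applying IC y(0) = 5:
Particular solution: y = 5e^(3x)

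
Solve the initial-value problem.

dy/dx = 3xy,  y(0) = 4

General solution: y = Ce^(3x²/2)
Applying IC y(0) = 4:
Particular solution: y = 4e^(3x²/2)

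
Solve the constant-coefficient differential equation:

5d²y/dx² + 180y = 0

Characteristic equation: 5r² + 180 = 0
Divide by 5: r² + 36 = 0
Roots: r = ±6i (complex conjugates)
General solution: y = C₁cos(6x) + C₂sin(6x)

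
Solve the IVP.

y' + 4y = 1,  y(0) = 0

General solution: y = 1/4 + Ce^(-4x)
Applying y(0) = 0: C = 0 - 1/4 = -1/4
Particular solution: y = 1/4 - (1/4)e^(-4x)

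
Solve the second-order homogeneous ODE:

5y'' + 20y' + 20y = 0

Characteristic equation: 5r² + 20r + 20 = 0
Divide by 5: r² + 4r + 4 = 0
Factored: (r + 2)² = 0
Repeated root: r = -2
General solution: y = (C₁ + C₂x)e^(-2x)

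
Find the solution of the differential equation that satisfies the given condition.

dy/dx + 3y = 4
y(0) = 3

General solution: y = 4/3 + Ce^(-3x)
Applying y(0) = 3: C = 3 - 4/3 = 5/3
Particular solution: y = 4/3 + (5/3)e^(-3x)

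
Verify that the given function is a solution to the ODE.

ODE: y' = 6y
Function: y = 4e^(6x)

Verification:
y = 4e^(6x)
y' = 24e^(6x)
6y = 24e^(6x)
y' = 6y ✓

Yes, it is a solution.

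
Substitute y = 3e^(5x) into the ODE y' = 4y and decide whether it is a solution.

Verification:
y = 3e^(5x)
y' = 15e^(5x)
But 4y = 12e^(5x)
y' ≠ 4y — the derivative does not match

No, it is not a solution.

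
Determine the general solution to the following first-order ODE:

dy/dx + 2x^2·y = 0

Using integrating factor method:

General solution: y = Ce^(-2x^3/3)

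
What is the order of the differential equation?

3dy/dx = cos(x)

The order is 1 (highest derivative is of order 1).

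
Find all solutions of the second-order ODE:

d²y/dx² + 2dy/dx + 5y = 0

Characteristic equation: r² + 2r + 5 = 0
Roots: r = -1 ± 2i (complex conjugates)
General solution: y = e^(-x)(C₁cos(2x) + C₂sin(2x))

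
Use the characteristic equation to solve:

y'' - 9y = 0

Characteristic equation: r² - 9 = 0
Roots: r = 3, -3 (distinct real)
General solution: y = C₁e^(3x) + C₂e^(-3x)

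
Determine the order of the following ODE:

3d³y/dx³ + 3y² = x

The order is 3 (highest derivative is of order 3).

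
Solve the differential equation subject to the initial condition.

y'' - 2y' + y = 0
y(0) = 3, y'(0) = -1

General solution: y = (C₁ + C₂x)e^x
Repeated root r = 1
Applying ICs: C₁ = 3, C₂ = -4
Particular solution: y = (3 - 4x)e^x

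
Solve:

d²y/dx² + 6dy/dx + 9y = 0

Characteristic equation: r² + 6r + 9 = 0
Factored: (r + 3)² = 0
Repeated root: r = -3
General solution: y = (C₁ + C₂x)e^(-3x)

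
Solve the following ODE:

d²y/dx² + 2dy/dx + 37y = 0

Characteristic equation: r² + 2r + 37 = 0
Roots: r = -1 ± 6i (complex conjugates)
General solution: y = e^(-x)(C₁cos(6x) + C₂sin(6x))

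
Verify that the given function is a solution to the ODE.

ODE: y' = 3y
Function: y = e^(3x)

Verification:
y = e^(3x)
y' = 3e^(3x)
3y = 3e^(3x)
y' = 3y ✓

Yes, it is a solution.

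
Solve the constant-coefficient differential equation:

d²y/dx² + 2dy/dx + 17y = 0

Characteristic equation: r² + 2r + 17 = 0
Roots: r = -1 ± 4i (complex conjugates)
General solution: y = e^(-x)(C₁cos(4x) + C₂sin(4x))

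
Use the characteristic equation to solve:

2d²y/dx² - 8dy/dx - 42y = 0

Characteristic equation: 2r² - 8r - 42 = 0
Divide by 2: r² - 4r - 21 = 0
Roots: r = 7, -3 (distinct real)
General solution: y = C₁e^(7x) + C₂e^(-3x)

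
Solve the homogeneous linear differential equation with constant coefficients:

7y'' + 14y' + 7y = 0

Characteristic equation: 7r² + 14r + 7 = 0
Divide by 7: r² + 2r + 1 = 0
Factored: (r + 1)² = 0
Repeated root: r = -1
General solution: y = (C₁ + C₂x)e^(-x)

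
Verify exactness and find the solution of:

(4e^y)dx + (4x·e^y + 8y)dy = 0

Verify exactness: ∂M/∂y = ∂N/∂x ✓
Find F(x,y) such that ∂F/∂x = M, ∂F/∂y = N
Solution: 4x·e^y + 4y² = C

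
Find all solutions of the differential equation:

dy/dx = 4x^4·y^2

Separating variables and integrating:
-1/y = 4x^5/5 + C

General solution: y^-1 = (-4/5)x^5 + C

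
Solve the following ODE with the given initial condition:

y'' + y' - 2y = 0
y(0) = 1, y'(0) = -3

General solution: y = C₁e^x + C₂e^(-2x)
Applying ICs: C₁ = -1/3, C₂ = 4/3
Particular solution: y = -(1/3)e^x + (4/3)e^(-2x)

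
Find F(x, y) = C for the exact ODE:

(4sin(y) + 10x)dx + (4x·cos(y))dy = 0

Verify exactness: ∂M/∂y = ∂N/∂x ✓
Find F(x,y) such that ∂F/∂x = M, ∂F/∂y = N
Solution: 4x·sin(y) + 5x² = C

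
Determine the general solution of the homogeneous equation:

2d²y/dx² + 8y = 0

Characteristic equation: 2r² + 8 = 0
Divide by 2: r² + 4 = 0
Roots: r = ±2i (complex conjugates)
General solution: y = C₁cos(2x) + C₂sin(2x)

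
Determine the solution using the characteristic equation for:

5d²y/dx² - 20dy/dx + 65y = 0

Characteristic equation: 5r² - 20r + 65 = 0
Divide by 5: r² - 4r + 13 = 0
Roots: r = 2 ± 3i (complex conjugates)
General solution: y = e^(2x)(C₁cos(3x) + C₂sin(3x))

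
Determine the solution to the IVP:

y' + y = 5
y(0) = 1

General solution: y = 5 + Ce^(-x)
Applying y(0) = 1: C = 1 - 5 = -4
Particular solution: y = 5 - 4e^(-x)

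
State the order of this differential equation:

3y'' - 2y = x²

The order is 2 (highest derivative is of order 2).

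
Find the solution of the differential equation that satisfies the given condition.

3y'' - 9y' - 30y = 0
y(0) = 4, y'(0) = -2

General solution: y = C₁e^(5x) + C₂e^(-2x)
Applying ICs: C₁ = 6/7, C₂ = 22/7
Particular solution: y = (6/7)e^(5x) + (22/7)e^(-2x)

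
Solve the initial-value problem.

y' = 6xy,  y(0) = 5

General solution: y = Ce^(3x²)
Applying IC y(0) = 5:
Particular solution: y = 5e^(3x²)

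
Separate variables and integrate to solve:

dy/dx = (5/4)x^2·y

Separating variables and integrating:
ln|y| = 5x^3/12 + C

General solution: y = Ce^(5x^3/12)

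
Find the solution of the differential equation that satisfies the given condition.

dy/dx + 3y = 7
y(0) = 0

General solution: y = 7/3 + Ce^(-3x)
Applying y(0) = 0: C = 0 - 7/3 = -7/3
Particular solution: y = 7/3 - (7/3)e^(-3x)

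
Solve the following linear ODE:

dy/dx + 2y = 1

Using integrating factor method:

General solution: y = 1/2 + Ce^(-2x)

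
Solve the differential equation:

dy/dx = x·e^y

Separating variables and integrating:
-e^(-y) = x²/2 + C

General solution: y = -ln(C - x²/2)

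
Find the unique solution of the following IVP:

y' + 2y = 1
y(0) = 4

General solution: y = 1/2 + Ce^(-2x)
Applying y(0) = 4: C = 4 - 1/2 = 7/2
Particular solution: y = 1/2 + (7/2)e^(-2x)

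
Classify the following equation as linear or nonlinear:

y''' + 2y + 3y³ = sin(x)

Nonlinear (y³ term)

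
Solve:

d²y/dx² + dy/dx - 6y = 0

Characteristic equation: r² + r - 6 = 0
Roots: r = 2, -3 (distinct real)
General solution: y = C₁e^(2x) + C₂e^(-3x)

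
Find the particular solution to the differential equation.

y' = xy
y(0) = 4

General solution: y = Ce^(x²/2)
Applying IC y(0) = 4:
Particular solution: y = 4e^(x²/2)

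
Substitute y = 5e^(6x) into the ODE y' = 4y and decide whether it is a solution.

Verification:
y = 5e^(6x)
y' = 30e^(6x)
But 4y = 20e^(6x)
y' ≠ 4y — the derivative does not match

No, it is not a solution.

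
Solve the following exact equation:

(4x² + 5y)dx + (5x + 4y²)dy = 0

Verify exactness: ∂M/∂y = ∂N/∂x ✓
Find F(x,y) such that ∂F/∂x = M, ∂F/∂y = N
Solution: 4x³/3 + 5xy + 4y³/3 = C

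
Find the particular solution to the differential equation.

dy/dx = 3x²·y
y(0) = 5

General solution: y = Ce^(x³)
Applying IC y(0) = 5:
Particular solution: y = 5e^(x³)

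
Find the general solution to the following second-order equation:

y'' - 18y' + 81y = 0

Characteristic equation: r² - 18r + 81 = 0
Factored: (r - 9)² = 0
Repeated root: r = 9
General solution: y = (C₁ + C₂x)e^(9x)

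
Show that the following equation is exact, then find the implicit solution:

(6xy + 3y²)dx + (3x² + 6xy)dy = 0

Verify exactness: ∂M/∂y = ∂N/∂x ✓
Find F(x,y) such that ∂F/∂x = M, ∂F/∂y = N
Solution: 3x²y + 3xy² = C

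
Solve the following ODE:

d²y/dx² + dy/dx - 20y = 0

Characteristic equation: r² + r - 20 = 0
Roots: r = 4, -5 (distinct real)
General solution: y = C₁e^(4x) + C₂e^(-5x)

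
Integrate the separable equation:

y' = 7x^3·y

Separating variables and integrating:
ln|y| = 7x^4/4 + C

General solution: y = Ce^(7x^4/4)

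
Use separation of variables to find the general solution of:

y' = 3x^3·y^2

Separating variables and integrating:
-1/y = 3x^4/4 + C

General solution: y^-1 = (-3/4)x^4 + C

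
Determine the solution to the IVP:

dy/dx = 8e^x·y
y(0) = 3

General solution: y = Ce^(8e^x)
Applying IC y(0) = 3:
Particular solution: y = 3e^(8(e^x - 1))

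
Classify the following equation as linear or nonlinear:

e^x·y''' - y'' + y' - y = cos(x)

Linear (y and its derivatives appear to the first power only, no products of y terms)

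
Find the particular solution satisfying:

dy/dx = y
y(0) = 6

General solution: y = Ce^x
Applying IC y(0) = 6:
Particular solution: y = 6e^x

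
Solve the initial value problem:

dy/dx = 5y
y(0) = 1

General solution: y = Ce^(5x)
Applying IC y(0) = 1:
Particular solution: y = e^(5x)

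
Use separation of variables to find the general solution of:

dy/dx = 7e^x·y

Separating variables and integrating:
ln|y| = 7e^x + C

General solution: y = Ce^(7e^x)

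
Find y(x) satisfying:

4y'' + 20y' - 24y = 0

Characteristic equation: 4r² + 20r - 24 = 0
Divide by 4: r² + 5r - 6 = 0
Roots: r = 1, -6 (distinct real)
General solution: y = C₁e^x + C₂e^(-6x)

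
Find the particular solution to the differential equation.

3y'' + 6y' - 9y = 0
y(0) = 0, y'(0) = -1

General solution: y = C₁e^x + C₂e^(-3x)
Applying ICs: C₁ = -1/4, C₂ = 1/4
Particular solution: y = -(1/4)e^x + (1/4)e^(-3x)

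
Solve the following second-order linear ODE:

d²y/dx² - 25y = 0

Characteristic equation: r² - 25 = 0
Roots: r = 5, -5 (distinct real)
General solution: y = C₁e^(5x) + C₂e^(-5x)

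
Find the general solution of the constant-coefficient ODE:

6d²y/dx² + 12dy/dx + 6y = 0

Characteristic equation: 6r² + 12r + 6 = 0
Divide by 6: r² + 2r + 1 = 0
Factored: (r + 1)² = 0
Repeated root: r = -1
General solution: y = (C₁ + C₂x)e^(-x)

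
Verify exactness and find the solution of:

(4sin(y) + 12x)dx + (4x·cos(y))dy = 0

Verify exactness: ∂M/∂y = ∂N/∂x ✓
Find F(x,y) such that ∂F/∂x = M, ∂F/∂y = N
Solution: 4x·sin(y) + 6x² = C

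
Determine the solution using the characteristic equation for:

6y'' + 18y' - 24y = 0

Characteristic equation: 6r² + 18r - 24 = 0
Divide by 6: r² + 3r - 4 = 0
Roots: r = 1, -4 (distinct real)
General solution: y = C₁e^x + C₂e^(-4x)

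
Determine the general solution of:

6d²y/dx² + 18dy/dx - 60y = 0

Characteristic equation: 6r² + 18r - 60 = 0
Divide by 6: r² + 3r - 10 = 0
Roots: r = 2, -5 (distinct real)
General solution: y = C₁e^(2x) + C₂e^(-5x)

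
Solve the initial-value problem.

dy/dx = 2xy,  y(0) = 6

General solution: y = Ce^(x²)
Applying IC y(0) = 6:
Particular solution: y = 6e^(x²)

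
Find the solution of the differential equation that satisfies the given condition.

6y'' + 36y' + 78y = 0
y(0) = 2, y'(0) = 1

General solution: y = e^(-3x)(C₁cos(2x) + C₂sin(2x))
Complex roots r = -3 ± 2i
Applying ICs: C₁ = 2, C₂ = 7/2
Particular solution: y = e^(-3x)(2cos(2x) + (7/2)sin(2x))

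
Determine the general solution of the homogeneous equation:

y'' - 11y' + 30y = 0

Characteristic equation: r² - 11r + 30 = 0
Roots: r = 6, 5 (distinct real)
General solution: y = C₁e^(6x) + C₂e^(5x)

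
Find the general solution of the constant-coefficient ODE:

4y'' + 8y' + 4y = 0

Characteristic equation: 4r² + 8r + 4 = 0
Divide by 4: r² + 2r + 1 = 0
Factored: (r + 1)² = 0
Repeated root: r = -1
General solution: y = (C₁ + C₂x)e^(-x)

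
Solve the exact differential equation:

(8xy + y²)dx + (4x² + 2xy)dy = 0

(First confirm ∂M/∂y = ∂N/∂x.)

Verify exactness: ∂M/∂y = ∂N/∂x ✓
Find F(x,y) such that ∂F/∂x = M, ∂F/∂y = N
Solution: 4x²y + xy² = C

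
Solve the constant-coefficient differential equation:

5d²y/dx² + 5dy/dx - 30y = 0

Characteristic equation: 5r² + 5r - 30 = 0
Divide by 5: r² + r - 6 = 0
Roots: r = 2, -3 (distinct real)
General solution: y = C₁e^(2x) + C₂e^(-3x)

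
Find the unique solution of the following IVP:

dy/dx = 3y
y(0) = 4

General solution: y = Ce^(3x)
Applying IC y(0) = 4:
Particular solution: y = 4e^(3x)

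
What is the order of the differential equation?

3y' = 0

The order is 1 (highest derivative is of order 1).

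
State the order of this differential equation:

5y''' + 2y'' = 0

The order is 3 (highest derivative is of order 3).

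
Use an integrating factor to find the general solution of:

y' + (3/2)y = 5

Using integrating factor method:

General solution: y = 10/3 + Ce^(-3x/2)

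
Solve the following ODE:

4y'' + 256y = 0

Characteristic equation: 4r² + 256 = 0
Divide by 4: r² + 64 = 0
Roots: r = ±8i (complex conjugates)
General solution: y = C₁cos(8x) + C₂sin(8x)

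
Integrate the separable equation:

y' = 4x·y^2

Separating variables and integrating:
-1/y = 2x^2 + C

General solution: y^-1 = -2x^2 + C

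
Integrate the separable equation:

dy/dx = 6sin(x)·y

Separating variables and integrating:
ln|y| = -6cos(x) + C

General solution: y = Ce^(-6cos(x))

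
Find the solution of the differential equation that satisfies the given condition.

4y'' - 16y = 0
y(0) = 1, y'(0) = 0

General solution: y = C₁e^(2x) + C₂e^(-2x)
Applying ICs: C₁ = 1/2, C₂ = 1/2
Particular solution: y = (1/2)e^(2x) + (1/2)e^(-2x)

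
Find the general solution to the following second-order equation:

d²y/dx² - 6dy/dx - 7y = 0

Characteristic equation: r² - 6r - 7 = 0
Roots: r = 7, -1 (distinct real)
General solution: y = C₁e^(7x) + C₂e^(-x)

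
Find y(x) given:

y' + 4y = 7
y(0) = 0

General solution: y = 7/4 + Ce^(-4x)
Applying y(0) = 0: C = 0 - 7/4 = -7/4
Particular solution: y = 7/4 - (7/4)e^(-4x)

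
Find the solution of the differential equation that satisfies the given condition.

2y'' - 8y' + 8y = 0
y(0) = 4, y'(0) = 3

General solution: y = (C₁ + C₂x)e^(2x)
Repeated root r = 2
Applying ICs: C₁ = 4, C₂ = -5
Particular solution: y = (4 - 5x)e^(2x)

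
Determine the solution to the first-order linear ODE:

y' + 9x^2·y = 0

Using integrating factor method:

General solution: y = Ce^(-3x^3)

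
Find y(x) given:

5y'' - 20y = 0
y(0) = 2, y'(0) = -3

General solution: y = C₁e^(2x) + C₂e^(-2x)
Applying ICs: C₁ = 1/4, C₂ = 7/4
Particular solution: y = (1/4)e^(2x) + (7/4)e^(-2x)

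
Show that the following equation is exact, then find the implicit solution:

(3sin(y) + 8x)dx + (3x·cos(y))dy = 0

Verify exactness: ∂M/∂y = ∂N/∂x ✓
Find F(x,y) such that ∂F/∂x = M, ∂F/∂y = N
Solution: 3x·sin(y) + 4x² = C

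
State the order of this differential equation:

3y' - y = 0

The order is 1 (highest derivative is of order 1).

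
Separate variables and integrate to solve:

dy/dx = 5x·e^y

Separating variables and integrating:
-e^(-y) = 5x²/2 + C

General solution: y = -ln(C - 5x²/2)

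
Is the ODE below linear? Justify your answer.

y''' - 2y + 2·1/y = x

No. Nonlinear (1/y term)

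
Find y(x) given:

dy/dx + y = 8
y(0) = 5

General solution: y = 8 + Ce^(-x)
Applying y(0) = 5: C = 5 - 8 = -3
Particular solution: y = 8 - 3e^(-x)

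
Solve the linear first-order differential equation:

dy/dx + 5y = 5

Using integrating factor method:

General solution: y = 1 + Ce^(-5x)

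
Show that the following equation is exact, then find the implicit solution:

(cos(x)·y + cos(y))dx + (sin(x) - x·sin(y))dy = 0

Verify exactness: ∂M/∂y = ∂N/∂x ✓
Find F(x,y) such that ∂F/∂x = M, ∂F/∂y = N
Solution: sin(x)·y + x·cos(y) = C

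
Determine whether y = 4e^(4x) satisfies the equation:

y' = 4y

Verification:
y = 4e^(4x)
y' = 16e^(4x)
4y = 16e^(4x)
y' = 4y ✓

Yes, it is a solution.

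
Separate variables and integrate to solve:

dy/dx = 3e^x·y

Separating variables and integrating:
ln|y| = 3e^x + C

General solution: y = Ce^(3e^x)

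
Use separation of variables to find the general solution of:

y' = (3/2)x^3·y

Separating variables and integrating:
ln|y| = 3x^4/8 + C

General solution: y = Ce^(3x^4/8)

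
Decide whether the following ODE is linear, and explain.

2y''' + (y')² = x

Nonlinear ((y')² term)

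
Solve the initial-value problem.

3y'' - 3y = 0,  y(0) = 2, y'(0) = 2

General solution: y = C₁e^x + C₂e^(-x)
Applying ICs: C₁ = 2, C₂ = 0
Particular solution: y = 2e^x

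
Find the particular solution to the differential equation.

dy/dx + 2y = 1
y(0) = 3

General solution: y = 1/2 + Ce^(-2x)
Applying y(0) = 3: C = 3 - 1/2 = 5/2
Particular solution: y = 1/2 + (5/2)e^(-2x)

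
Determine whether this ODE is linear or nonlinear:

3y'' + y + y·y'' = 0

Nonlinear (y·y'' term)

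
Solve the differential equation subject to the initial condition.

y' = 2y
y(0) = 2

General solution: y = Ce^(2x)
Applying IC y(0) = 2:
Particular solution: y = 2e^(2x)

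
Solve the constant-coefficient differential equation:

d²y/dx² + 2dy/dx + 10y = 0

Characteristic equation: r² + 2r + 10 = 0
Roots: r = -1 ± 3i (complex conjugates)
General solution: y = e^(-x)(C₁cos(3x) + C₂sin(3x))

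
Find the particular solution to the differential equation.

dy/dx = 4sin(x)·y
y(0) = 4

General solution: y = Ce^(-4cos(x))
Applying IC y(0) = 4:
Particular solution: y = 4e^(4(1-cos(x)))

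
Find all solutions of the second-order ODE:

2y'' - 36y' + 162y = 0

Characteristic equation: 2r² - 36r + 162 = 0
Divide by 2: r² - 18r + 81 = 0
Factored: (r - 9)² = 0
Repeated root: r = 9
General solution: y = (C₁ + C₂x)e^(9x)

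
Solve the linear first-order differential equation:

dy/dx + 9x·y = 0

Using integrating factor method:

General solution: y = Ce^(-9x^2/2)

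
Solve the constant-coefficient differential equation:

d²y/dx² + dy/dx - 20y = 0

Characteristic equation: r² + r - 20 = 0
Roots: r = 4, -5 (distinct real)
General solution: y = C₁e^(4x) + C₂e^(-5x)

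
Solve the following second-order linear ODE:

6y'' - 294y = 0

Characteristic equation: 6r² - 294 = 0
Divide by 6: r² - 49 = 0
Roots: r = 7, -7 (distinct real)
General solution: y = C₁e^(7x) + C₂e^(-7x)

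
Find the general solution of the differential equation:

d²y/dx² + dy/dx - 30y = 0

Characteristic equation: r² + r - 30 = 0
Roots: r = 5, -6 (distinct real)
General solution: y = C₁e^(5x) + C₂e^(-6x)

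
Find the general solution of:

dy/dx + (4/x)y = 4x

Using integrating factor method:

General solution: y = (2/3)x^2 + Cx^(-4)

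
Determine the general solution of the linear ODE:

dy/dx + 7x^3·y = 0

Using integrating factor method:

General solution: y = Ce^(-7x^4/4)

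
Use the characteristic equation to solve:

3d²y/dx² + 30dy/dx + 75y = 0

Characteristic equation: 3r² + 30r + 75 = 0
Divide by 3: r² + 10r + 25 = 0
Factored: (r + 5)² = 0
Repeated root: r = -5
General solution: y = (C₁ + C₂x)e^(-5x)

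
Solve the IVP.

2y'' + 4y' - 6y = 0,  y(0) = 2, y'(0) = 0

General solution: y = C₁e^x + C₂e^(-3x)
Applying ICs: C₁ = 3/2, C₂ = 1/2
Particular solution: y = (3/2)e^x + (1/2)e^(-3x)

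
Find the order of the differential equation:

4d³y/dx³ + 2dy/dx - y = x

The order is 3 (highest derivative is of order 3).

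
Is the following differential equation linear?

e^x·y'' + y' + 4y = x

Yes. Linear (y and its derivatives appear to the first power only, no products of y terms)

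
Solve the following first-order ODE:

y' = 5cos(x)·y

Separating variables and integrating:
ln|y| = 5sin(x) + C

General solution: y = Ce^(5sin(x))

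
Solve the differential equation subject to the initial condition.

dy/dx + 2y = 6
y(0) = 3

General solution: y = 3 + Ce^(-2x)
Applying y(0) = 3: C = 3 - 3 = 0
Particular solution: y = 3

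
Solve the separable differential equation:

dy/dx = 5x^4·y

Separating variables and integrating:
ln|y| = x^5 + C

General solution: y = Ce^(x^5)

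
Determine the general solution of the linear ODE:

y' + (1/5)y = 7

Using integrating factor method:

General solution: y = 35 + Ce^(-x/5)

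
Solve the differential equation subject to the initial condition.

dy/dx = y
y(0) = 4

General solution: y = Ce^x
Applying IC y(0) = 4:
Particular solution: y = 4e^x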